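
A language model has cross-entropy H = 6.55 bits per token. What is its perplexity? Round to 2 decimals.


Perplexity formula: PP = 2^H
H = 6.55
PP = 2^6.55
Decompose: 2^6.55 = 2^6 * 2^0.55
2^6 = 64, 2^0.55 ~ 1.4640857
PP ~ 64 * 1.4640857 = 93.7014848
Rounded to 2 decimals: 93.70

93.70


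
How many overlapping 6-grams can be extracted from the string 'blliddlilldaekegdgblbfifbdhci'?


String 'blliddlilldaekegdgblbfifbdhci' has length L = 29.
Number of overlapping n-grams = L - n + 1
Substituting: 29 - 6 + 1 = 24

24


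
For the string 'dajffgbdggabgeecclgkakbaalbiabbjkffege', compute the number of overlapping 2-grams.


String 'dajffgbdggabgeecclgkakbaalbiabbjkffege' has length L = 38.
Number of overlapping n-grams = L - n + 1
Substituting: 38 - 2 + 1 = 37

37


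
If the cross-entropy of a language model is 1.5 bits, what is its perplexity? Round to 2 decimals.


Perplexity formula: PP = 2^H
H = 1.5
PP = 2^1.5
Decompose: 2^1.5 = 2^1 * 2^0.5 = 2^1 * sqrt(2)
2^1 = 2, sqrt(2) ~ 1.4142136
PP ~ 2 * 1.4142136 = 2.8284272
Rounded to 2 decimals: 2.83

2.83


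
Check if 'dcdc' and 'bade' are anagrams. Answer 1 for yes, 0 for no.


Sort characters of 'dcdc': 'ccdd'
Sort characters of 'bade': 'abde'
Sorted forms differ -> they are NOT anagrams
Result: 0

0


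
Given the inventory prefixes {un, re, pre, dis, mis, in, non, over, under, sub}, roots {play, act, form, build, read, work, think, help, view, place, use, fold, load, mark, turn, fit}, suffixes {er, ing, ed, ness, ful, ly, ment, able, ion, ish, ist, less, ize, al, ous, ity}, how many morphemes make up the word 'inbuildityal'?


Segmenting 'inbuildityal' against the inventory:
  'in' -> prefix (morpheme 1)
  'build' -> root (morpheme 2)
  'ity' -> suffix (morpheme 3)
  'al' -> suffix (morpheme 4)
Total morphemes: 4

4


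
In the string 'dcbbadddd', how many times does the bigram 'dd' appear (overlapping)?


Scanning 'dcbbadddd' for bigram 'dd':
  Position 0: 'dc' -> no
  Position 1: 'cb' -> no
  Position 2: 'bb' -> no
  Position 3: 'ba' -> no
  Position 4: 'ad' -> no
  Position 5: 'dd' -> MATCH
  Position 6: 'dd' -> MATCH
  Position 7: 'dd' -> MATCH
Total matches: 3

3


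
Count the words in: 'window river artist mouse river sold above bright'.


Counting words by splitting on spaces:
  Word 1: 'window'
  Word 2: 'river'
  Word 3: 'artist'
  Word 4: 'mouse'
  Word 5: 'river'
  Word 6: 'sold'
  Word 7: 'above'
  Word 8: 'bright'
Total words: 8

8


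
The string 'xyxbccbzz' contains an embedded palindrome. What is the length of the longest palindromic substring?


Scanning 'xyxbccbzz' for palindromic substrings.
Substring at positions 3-6: 'bccb'.
Check: reverse('bccb') = 'bccb' -> palindrome confirmed.
Neighbouring characters ('x' / 'z') break symmetry, so it cannot extend further.
No longer palindromic substring exists; longest length = 4

4


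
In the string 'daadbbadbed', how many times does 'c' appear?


Scanning 'daadbbadbed' for 'c':
  No matches found.
Total occurrences of 'c': 0

0


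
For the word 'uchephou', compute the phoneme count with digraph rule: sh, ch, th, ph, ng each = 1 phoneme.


Parsing 'uchephou' greedily, digraphs first:
  'u' -> vowel phoneme (phonemes so far: 1)
  'ch' -> digraph (1 consonant phoneme) (phonemes so far: 2)
  'e' -> vowel phoneme (phonemes so far: 3)
  'ph' -> digraph (1 consonant phoneme) (phonemes so far: 4)
  'o' -> vowel phoneme (phonemes so far: 5)
  'u' -> vowel phoneme (phonemes so far: 6)
Total phonemes: 6

6


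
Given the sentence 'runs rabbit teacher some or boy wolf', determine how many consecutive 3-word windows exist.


Word trigrams from [7] words:
  Trigram 1: (runs rabbit teacher)
  Trigram 2: (rabbit teacher some)
  Trigram 3: (teacher some or)
  Trigram 4: (some or boy)
  Trigram 5: (or boy wolf)
Total word trigrams: 7 - 2 = 5

5


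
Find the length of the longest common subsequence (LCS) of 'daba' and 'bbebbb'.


DP table for LCS of 'daba' and 'bbebbb':
       b  b  e  b  b  b
    0  0  0  0  0  0  0
  d 0  0  0  0  0  0  0
  a 0  0  0  0  0  0  0
  b 0  1  1  1  1  1  1
  a 0  1  1  1  1  1  1
LCS: 'b'
LCS length = 1

1


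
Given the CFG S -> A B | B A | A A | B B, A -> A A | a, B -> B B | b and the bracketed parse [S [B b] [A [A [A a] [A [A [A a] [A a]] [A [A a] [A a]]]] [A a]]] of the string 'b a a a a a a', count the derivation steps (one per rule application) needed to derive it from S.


Every bracketed nonterminal node [X ...] in the tree is produced by exactly one rule application.
Reading the tree off as a leftmost derivation:
  Step 1: S  =>  B A   (applied S -> B A)
  Step 2: B A  =>  b A   (applied B -> b)
  Step 3: b A  =>  b A A   (applied A -> A A)
  Step 4: b A A  =>  b A A A   (applied A -> A A)
  Step 5: b A A A  =>  b a A A   (applied A -> a)
  Step 6: b a A A  =>  b a A A A   (applied A -> A A)
  Step 7: b a A A A  =>  b a A A A A   (applied A -> A A)
  Step 8: b a A A A A  =>  b a a A A A   (applied A -> a)
  Step 9: b a a A A A  =>  b a a a A A   (applied A -> a)
  Step 10: b a a a A A  =>  b a a a A A A   (applied A -> A A)
  Step 11: b a a a A A A  =>  b a a a a A A   (applied A -> a)
  Step 12: b a a a a A A  =>  b a a a a a A   (applied A -> a)
  Step 13: b a a a a a A  =>  b a a a a a a   (applied A -> a)
Final yield: b a a a a a a
Total rewrite steps: 13

13


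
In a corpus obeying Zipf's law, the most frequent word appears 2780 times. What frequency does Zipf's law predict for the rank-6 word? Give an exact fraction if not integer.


Zipf's law: freq(rank) = f1 / rank
f1 = 2780, rank = 6
freq = 2780 / 6
GCD(2780, 6) = 2
Simplified: 1390/3

1390/3


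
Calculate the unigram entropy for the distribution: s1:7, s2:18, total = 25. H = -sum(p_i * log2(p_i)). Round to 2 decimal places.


Computing entropy H = -sum(p_i * log2(p_i)):
  s1: p = 7/25 = 0.2800, -p*log2(p) = 0.5142
  s2: p = 18/25 = 0.7200, -p*log2(p) = 0.3412
H = sum of terms = 0.8554
Rounded to 2 decimals: 0.86

0.86


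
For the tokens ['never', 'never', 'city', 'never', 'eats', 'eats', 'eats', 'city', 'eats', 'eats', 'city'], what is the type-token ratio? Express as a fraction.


Tokens: 11
Unique types: ('city', 'eats', 'never') = 3
TTR = 3/11
Already in lowest terms.

3/11


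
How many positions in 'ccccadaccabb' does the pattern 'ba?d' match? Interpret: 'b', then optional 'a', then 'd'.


Pattern: ba?d means 'b', then optional 'a', then 'd'.
Scanning 'ccccadaccabb' position-by-position:
  Pos 0: window 'ccc' -> no
  Pos 1: window 'ccc' -> no
  Pos 2: window 'cca' -> no
  Pos 3: window 'cad' -> no
  Pos 4: window 'ada' -> no
  Pos 5: window 'dac' -> no
  Pos 6: window 'acc' -> no
  Pos 7: window 'cca' -> no
  Pos 8: window 'cab' -> no
  Pos 9: window 'abb' -> no
  Pos 10: window 'bb' -> no
  Pos 11: window 'b' -> no
Total matches: 0

0


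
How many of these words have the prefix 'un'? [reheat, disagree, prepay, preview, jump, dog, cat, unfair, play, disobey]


Checking each word for prefix 'un':
  'reheat' -> no (count: 0)
  'disagree' -> no (count: 0)
  'prepay' -> no (count: 0)
  'preview' -> no (count: 0)
  'jump' -> no (count: 0)
  'dog' -> no (count: 0)
  'cat' -> no (count: 0)
  'unfair' -> YES, starts with 'un' (count: 1)
  'play' -> no (count: 1)
  'disobey' -> no (count: 1)
Total with prefix 'un': 1

1


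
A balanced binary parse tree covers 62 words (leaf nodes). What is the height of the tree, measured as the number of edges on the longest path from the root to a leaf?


In a balanced binary tree with n leaves the deepest leaf is ceil(log2(n)) edges below the root.
log2(62) = 5.9542
ceil(5.9542) = 6
height (edges) = 6

6


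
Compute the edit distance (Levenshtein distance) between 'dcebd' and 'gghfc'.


Building DP table for s1='dcebd' (len 5) and s2='gghfc' (len 5):
       g  g  h  f  c
    0  1  2  3  4  5
  d 1  1  2  3  4  5
  c 2  2  2  3  4  4
  e 3  3  3  3  4  5
  b 4  4  4  4  4  5
  d 5  5  5  5  5  5
Edit distance = dp[5][5] = 5

5


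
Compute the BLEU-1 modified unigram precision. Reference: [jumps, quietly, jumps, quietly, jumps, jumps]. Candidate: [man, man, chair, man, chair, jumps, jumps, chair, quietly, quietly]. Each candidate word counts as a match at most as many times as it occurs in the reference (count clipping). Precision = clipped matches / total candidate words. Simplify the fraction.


Reference word counts: {'jumps': 4, 'quietly': 2}
Checking each candidate word (with clipping):
  'man' -> not in reference -> no match (matches: 0)
  'man' -> not in reference -> no match (matches: 0)
  'chair' -> not in reference -> no match (matches: 0)
  'man' -> not in reference -> no match (matches: 0)
  'chair' -> not in reference -> no match (matches: 0)
  'jumps' -> in reference (ref count 4, used 1/4) -> match (matches: 1)
  'jumps' -> in reference (ref count 4, used 2/4) -> match (matches: 2)
  'chair' -> not in reference -> no match (matches: 2)
  'quietly' -> in reference (ref count 2, used 1/2) -> match (matches: 3)
  'quietly' -> in reference (ref count 2, used 2/2) -> match (matches: 4)
Clipped matches: 4, Candidate length: 10
Precision = 4/10 = 2/5

2/5


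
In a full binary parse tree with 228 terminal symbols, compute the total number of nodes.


Leaf nodes (terminals): 228
Internal nodes = n - 1 = 228 - 1 = 227
Total = leaves + internal = 228 + 227 = 455

455


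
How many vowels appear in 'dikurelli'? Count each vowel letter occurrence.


Scanning each character of 'dikurelli':
  Position 1: 'd' -> consonant (running count: 0)
  Position 2: 'i' -> vowel (running count: 1)
  Position 3: 'k' -> consonant (running count: 1)
  Position 4: 'u' -> vowel (running count: 2)
  Position 5: 'r' -> consonant (running count: 2)
  Position 6: 'e' -> vowel (running count: 3)
  Position 7: 'l' -> consonant (running count: 3)
  Position 8: 'l' -> consonant (running count: 3)
  Position 9: 'i' -> vowel (running count: 4)
Total vowels: 4

4


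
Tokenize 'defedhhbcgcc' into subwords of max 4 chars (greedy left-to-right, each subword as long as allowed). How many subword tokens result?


'defedhhbcgcc' has 12 characters.
Chunking with max size 4:
  Chunk 1: 'defe' (positions 0-3)
  Chunk 2: 'dhhb' (positions 4-7)
  Chunk 3: 'cgcc' (positions 8-11)
Total chunks: ceil(12 / 4) = 3

3


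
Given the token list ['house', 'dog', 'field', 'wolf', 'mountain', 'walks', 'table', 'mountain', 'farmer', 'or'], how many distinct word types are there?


Listing all tokens and tracking unique types:
  Token 1: 'house' -> NEW (unique so far: 1)
  Token 2: 'dog' -> NEW (unique so far: 2)
  Token 3: 'field' -> NEW (unique so far: 3)
  Token 4: 'wolf' -> NEW (unique so far: 4)
  Token 5: 'mountain' -> NEW (unique so far: 5)
  Token 6: 'walks' -> NEW (unique so far: 6)
  Token 7: 'table' -> NEW (unique so far: 7)
  Token 8: 'mountain' -> duplicate (unique so far: 7)
  Token 9: 'farmer' -> NEW (unique so far: 8)
  Token 10: 'or' -> NEW (unique so far: 9)
Unique types: ('dog', 'farmer', 'field', 'house', 'mountain', 'or', 'table', 'walks', 'wolf')
Vocabulary size: 9

9


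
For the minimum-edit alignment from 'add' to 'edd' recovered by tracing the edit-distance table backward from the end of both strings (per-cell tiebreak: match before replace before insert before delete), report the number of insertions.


Edit distance = 1. Backtracking from cell (3, 3) with preference match > replace > insert > delete,
then listing the resulting alignment 'add' -> 'edd' left to right:
  Step 1: replace a->e
  Step 2: keep 'd'
  Step 3: keep 'd'
Total insertions: 0

0


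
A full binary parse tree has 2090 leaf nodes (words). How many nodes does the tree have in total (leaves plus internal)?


Leaf nodes (terminals): 2090
Internal nodes = n - 1 = 2090 - 1 = 2089
Total = leaves + internal = 2090 + 2089 = 4179

4179


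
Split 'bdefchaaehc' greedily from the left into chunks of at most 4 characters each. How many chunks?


'bdefchaaehc' has 11 characters.
Chunking with max size 4:
  Chunk 1: 'bdef' (positions 0-3)
  Chunk 2: 'chaa' (positions 4-7)
  Chunk 3: 'ehc' (positions 8-10)
Total chunks: ceil(11 / 4) = 3

3


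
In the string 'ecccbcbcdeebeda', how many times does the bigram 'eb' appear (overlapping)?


Scanning 'ecccbcbcdeebeda' for bigram 'eb':
  Position 0: 'ec' -> no
  Position 1: 'cc' -> no
  Position 2: 'cc' -> no
  Position 3: 'cb' -> no
  Position 4: 'bc' -> no
  Position 5: 'cb' -> no
  Position 6: 'bc' -> no
  Position 7: 'cd' -> no
  Position 8: 'de' -> no
  Position 9: 'ee' -> no
  Position 10: 'eb' -> MATCH
  Position 11: 'be' -> no
  Position 12: 'ed' -> no
  Position 13: 'da' -> no
Total matches: 1

1


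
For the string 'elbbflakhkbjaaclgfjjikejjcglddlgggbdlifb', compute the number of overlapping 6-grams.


String 'elbbflakhkbjaaclgfjjikejjcglddlgggbdlifb' has length L = 40.
Number of overlapping n-grams = L - n + 1
Substituting: 40 - 6 + 1 = 35

35


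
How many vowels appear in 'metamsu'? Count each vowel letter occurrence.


Scanning each character of 'metamsu':
  Position 1: 'm' -> consonant (running count: 0)
  Position 2: 'e' -> vowel (running count: 1)
  Position 3: 't' -> consonant (running count: 1)
  Position 4: 'a' -> vowel (running count: 2)
  Position 5: 'm' -> consonant (running count: 2)
  Position 6: 's' -> consonant (running count: 2)
  Position 7: 'u' -> vowel (running count: 3)
Total vowels: 3

3


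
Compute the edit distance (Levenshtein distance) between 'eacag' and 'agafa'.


Building DP table for s1='eacag' (len 5) and s2='agafa' (len 5):
       a  g  a  f  a
    0  1  2  3  4  5
  e 1  1  2  3  4  5
  a 2  1  2  2  3  4
  c 3  2  2  3  3  4
  a 4  3  3  2  3  3
  g 5  4  3  3  3  4
Edit distance = dp[5][5] = 4

4


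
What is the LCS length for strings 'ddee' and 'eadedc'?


DP table for LCS of 'ddee' and 'eadedc':
       e  a  d  e  d  c
    0  0  0  0  0  0  0
  d 0  0  0  1  1  1  1
  d 0  0  0  1  1  2  2
  e 0  1  1  1  2  2  2
  e 0  1  1  1  2  2  2
LCS: 'dd'
LCS length = 2

2


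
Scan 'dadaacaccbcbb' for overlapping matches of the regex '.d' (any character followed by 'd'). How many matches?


Pattern: .d means any character followed by 'd'.
Scanning 'dadaacaccbcbb' position-by-position:
  Pos 0: window 'da' -> no
  Pos 1: window 'ad' -> MATCH
  Pos 2: window 'da' -> no
  Pos 3: window 'aa' -> no
  Pos 4: window 'ac' -> no
  Pos 5: window 'ca' -> no
  Pos 6: window 'ac' -> no
  Pos 7: window 'cc' -> no
  Pos 8: window 'cb' -> no
  Pos 9: window 'bc' -> no
  Pos 10: window 'cb' -> no
  Pos 11: window 'bb' -> no
  Pos 12: window 'b' -> no
Total matches: 1

1


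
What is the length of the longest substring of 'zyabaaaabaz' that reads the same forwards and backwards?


Scanning 'zyabaaaabaz' for palindromic substrings.
Substring at positions 2-9: 'abaaaaba'.
Check: reverse('abaaaaba') = 'abaaaaba' -> palindrome confirmed.
Neighbouring characters ('y' / 'z') break symmetry, so it cannot extend further.
No longer palindromic substring exists; longest length = 8

8


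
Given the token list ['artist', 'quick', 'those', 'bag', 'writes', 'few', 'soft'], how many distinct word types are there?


Listing all tokens and tracking unique types:
  Token 1: 'artist' -> NEW (unique so far: 1)
  Token 2: 'quick' -> NEW (unique so far: 2)
  Token 3: 'those' -> NEW (unique so far: 3)
  Token 4: 'bag' -> NEW (unique so far: 4)
  Token 5: 'writes' -> NEW (unique so far: 5)
  Token 6: 'few' -> NEW (unique so far: 6)
  Token 7: 'soft' -> NEW (unique so far: 7)
Unique types: ('artist', 'bag', 'few', 'quick', 'soft', 'those', 'writes')
Vocabulary size: 7

7


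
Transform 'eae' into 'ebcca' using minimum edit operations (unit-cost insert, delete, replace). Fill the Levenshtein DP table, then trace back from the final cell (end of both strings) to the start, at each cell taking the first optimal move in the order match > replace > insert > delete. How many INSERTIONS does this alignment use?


Edit distance = 4. Backtracking from cell (3, 5) with preference match > replace > insert > delete,
then listing the resulting alignment 'eae' -> 'ebcca' left to right:
  Step 1: keep 'e'
  Step 2: insert 'b' [insertion #1]
  Step 3: insert 'c' [insertion #2]
  Step 4: replace a->c
  Step 5: replace e->a
Total insertions: 2

2


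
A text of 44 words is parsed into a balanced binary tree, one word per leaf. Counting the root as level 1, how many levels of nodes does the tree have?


In a balanced binary tree with n leaves the deepest leaf is ceil(log2(n)) edges below the root,
so counting node levels inclusive of root and leaves gives ceil(log2(n)) + 1 levels.
log2(44) = 5.4594
ceil(5.4594) = 6
levels = 6 + 1 = 7

7


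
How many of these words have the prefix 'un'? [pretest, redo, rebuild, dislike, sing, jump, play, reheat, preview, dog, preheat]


Checking each word for prefix 'un':
  'pretest' -> no (count: 0)
  'redo' -> no (count: 0)
  'rebuild' -> no (count: 0)
  'dislike' -> no (count: 0)
  'sing' -> no (count: 0)
  'jump' -> no (count: 0)
  'play' -> no (count: 0)
  'reheat' -> no (count: 0)
  'preview' -> no (count: 0)
  'dog' -> no (count: 0)
  'preheat' -> no (count: 0)
Total with prefix 'un': 0

0


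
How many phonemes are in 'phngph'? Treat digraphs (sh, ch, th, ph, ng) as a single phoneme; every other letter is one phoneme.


Parsing 'phngph' greedily, digraphs first:
  'ph' -> digraph (1 consonant phoneme) (phonemes so far: 1)
  'ng' -> digraph (1 consonant phoneme) (phonemes so far: 2)
  'ph' -> digraph (1 consonant phoneme) (phonemes so far: 3)
Total phonemes: 3

3


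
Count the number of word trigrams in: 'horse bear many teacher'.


Word trigrams from [4] words:
  Trigram 1: (horse bear many)
  Trigram 2: (bear many teacher)
Total word trigrams: 4 - 2 = 2

2


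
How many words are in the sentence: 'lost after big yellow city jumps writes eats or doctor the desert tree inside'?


Counting words by splitting on spaces:
  Word 1: 'lost'
  Word 2: 'after'
  Word 3: 'big'
  Word 4: 'yellow'
  Word 5: 'city'
  Word 6: 'jumps'
  Word 7: 'writes'
  Word 8: 'eats'
  Word 9: 'or'
  Word 10: 'doctor'
  Word 11: 'the'
  Word 12: 'desert'
  Word 13: 'tree'
  Word 14: 'inside'
Total words: 14

14


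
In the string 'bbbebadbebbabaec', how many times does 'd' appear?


Scanning 'bbbebadbebbabaec' for 'd':
  Position 6: 'd' -> MATCH (count: 1)
Total occurrences of 'd': 1

1


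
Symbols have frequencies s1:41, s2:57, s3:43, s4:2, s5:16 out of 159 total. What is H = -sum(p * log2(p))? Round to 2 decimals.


Computing entropy H = -sum(p_i * log2(p_i)):
  s1: p = 41/159 = 0.2579, -p*log2(p) = 0.5042
  s2: p = 57/159 = 0.3585, -p*log2(p) = 0.5306
  s3: p = 43/159 = 0.2704, -p*log2(p) = 0.5102
  s4: p = 2/159 = 0.0126, -p*log2(p) = 0.0794
  s5: p = 16/159 = 0.1006, -p*log2(p) = 0.3334
H = sum of terms = 1.9578
Rounded to 2 decimals: 1.96

1.96


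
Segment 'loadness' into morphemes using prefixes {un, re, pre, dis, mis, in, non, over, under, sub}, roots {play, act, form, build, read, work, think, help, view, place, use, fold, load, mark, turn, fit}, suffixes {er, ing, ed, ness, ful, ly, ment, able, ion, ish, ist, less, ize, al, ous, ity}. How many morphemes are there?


Segmenting 'loadness' against the inventory:
  'load' -> root (morpheme 1)
  'ness' -> suffix (morpheme 2)
Total morphemes: 2

2


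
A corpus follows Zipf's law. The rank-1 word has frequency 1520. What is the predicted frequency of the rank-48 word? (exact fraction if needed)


Zipf's law: freq(rank) = f1 / rank
f1 = 1520, rank = 48
freq = 1520 / 48
GCD(1520, 48) = 16
Simplified: 95/3

95/3


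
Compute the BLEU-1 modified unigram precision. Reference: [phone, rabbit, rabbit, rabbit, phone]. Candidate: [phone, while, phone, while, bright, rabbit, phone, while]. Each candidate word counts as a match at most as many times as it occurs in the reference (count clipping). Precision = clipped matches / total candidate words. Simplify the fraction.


Reference word counts: {'phone': 2, 'rabbit': 3}
Checking each candidate word (with clipping):
  'phone' -> in reference (ref count 2, used 1/2) -> match (matches: 1)
  'while' -> not in reference -> no match (matches: 1)
  'phone' -> in reference (ref count 2, used 2/2) -> match (matches: 2)
  'while' -> not in reference -> no match (matches: 2)
  'bright' -> not in reference -> no match (matches: 2)
  'rabbit' -> in reference (ref count 3, used 1/3) -> match (matches: 3)
  'phone' -> ref count 2 already used up (2/2) -> clipped, no match (matches: 3)
  'while' -> not in reference -> no match (matches: 3)
Clipped matches: 3, Candidate length: 8
Precision = 3/8

3/8


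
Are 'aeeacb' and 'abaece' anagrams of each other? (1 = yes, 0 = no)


Sort characters of 'aeeacb': 'aabcee'
Sort characters of 'abaece': 'aabcee'
Sorted forms match -> they ARE anagrams
Result: 1

1


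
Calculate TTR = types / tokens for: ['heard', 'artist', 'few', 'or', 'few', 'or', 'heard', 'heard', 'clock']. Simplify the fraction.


Tokens: 9
Unique types: ('artist', 'clock', 'few', 'heard', 'or') = 5
TTR = 5/9
Already in lowest terms.

5/9


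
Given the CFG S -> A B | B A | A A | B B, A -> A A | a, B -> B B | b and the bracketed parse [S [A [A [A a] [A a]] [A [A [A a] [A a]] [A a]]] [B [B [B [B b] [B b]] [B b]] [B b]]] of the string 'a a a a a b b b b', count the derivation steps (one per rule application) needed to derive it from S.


Every bracketed nonterminal node [X ...] in the tree is produced by exactly one rule application.
Reading the tree off as a leftmost derivation:
  Step 1: S  =>  A B   (applied S -> A B)
  Step 2: A B  =>  A A B   (applied A -> A A)
  Step 3: A A B  =>  A A A B   (applied A -> A A)
  Step 4: A A A B  =>  a A A B   (applied A -> a)
  Step 5: a A A B  =>  a a A B   (applied A -> a)
  Step 6: a a A B  =>  a a A A B   (applied A -> A A)
  Step 7: a a A A B  =>  a a A A A B   (applied A -> A A)
  Step 8: a a A A A B  =>  a a a A A B   (applied A -> a)
  Step 9: a a a A A B  =>  a a a a A B   (applied A -> a)
  Step 10: a a a a A B  =>  a a a a a B   (applied A -> a)
  Step 11: a a a a a B  =>  a a a a a B B   (applied B -> B B)
  Step 12: a a a a a B B  =>  a a a a a B B B   (applied B -> B B)
  Step 13: a a a a a B B B  =>  a a a a a B B B B   (applied B -> B B)
  Step 14: a a a a a B B B B  =>  a a a a a b B B B   (applied B -> b)
  Step 15: a a a a a b B B B  =>  a a a a a b b B B   (applied B -> b)
  Step 16: a a a a a b b B B  =>  a a a a a b b b B   (applied B -> b)
  Step 17: a a a a a b b b B  =>  a a a a a b b b b   (applied B -> b)
Final yield: a a a a a b b b b
Total rewrite steps: 17

17


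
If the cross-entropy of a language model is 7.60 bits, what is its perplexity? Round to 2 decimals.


Perplexity formula: PP = 2^H
H = 7.60
PP = 2^7.60
Decompose: 2^7.60 = 2^7 * 2^0.60
2^7 = 128, 2^0.60 ~ 1.5157166
PP ~ 128 * 1.5157166 = 194.0117248
Rounded to 2 decimals: 194.01

194.01


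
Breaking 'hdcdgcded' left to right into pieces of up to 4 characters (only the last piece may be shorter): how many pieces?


'hdcdgcded' has 9 characters.
Chunking with max size 4:
  Chunk 1: 'hdcd' (positions 0-3)
  Chunk 2: 'gcde' (positions 4-7)
  Chunk 3: 'd' (positions 8-8)
Total chunks: ceil(9 / 4) = 3

3


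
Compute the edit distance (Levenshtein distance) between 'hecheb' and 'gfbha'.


Building DP table for s1='hecheb' (len 6) and s2='gfbha' (len 5):
       g  f  b  h  a
    0  1  2  3  4  5
  h 1  1  2  3  3  4
  e 2  2  2  3  4  4
  c 3  3  3  3  4  5
  h 4  4  4  4  3  4
  e 5  5  5  5  4  4
  b 6  6  6  5  5  5
Edit distance = dp[6][5] = 5

5


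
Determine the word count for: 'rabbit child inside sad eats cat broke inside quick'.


Counting words by splitting on spaces:
  Word 1: 'rabbit'
  Word 2: 'child'
  Word 3: 'inside'
  Word 4: 'sad'
  Word 5: 'eats'
  Word 6: 'cat'
  Word 7: 'broke'
  Word 8: 'inside'
  Word 9: 'quick'
Total words: 9

9


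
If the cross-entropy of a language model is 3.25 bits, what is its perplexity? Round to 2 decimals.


Perplexity formula: PP = 2^H
H = 3.25
PP = 2^3.25
Decompose: 2^3.25 = 2^3 * 2^0.25
2^3 = 8, 2^0.25 ~ 1.1892071
PP ~ 8 * 1.1892071 = 9.5136568
Rounded to 2 decimals: 9.51

9.51


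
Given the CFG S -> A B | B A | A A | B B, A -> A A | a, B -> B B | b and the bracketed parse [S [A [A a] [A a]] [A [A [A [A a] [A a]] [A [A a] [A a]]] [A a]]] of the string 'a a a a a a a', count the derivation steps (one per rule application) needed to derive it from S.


Every bracketed nonterminal node [X ...] in the tree is produced by exactly one rule application.
Reading the tree off as a leftmost derivation:
  Step 1: S  =>  A A   (applied S -> A A)
  Step 2: A A  =>  A A A   (applied A -> A A)
  Step 3: A A A  =>  a A A   (applied A -> a)
  Step 4: a A A  =>  a a A   (applied A -> a)
  Step 5: a a A  =>  a a A A   (applied A -> A A)
  Step 6: a a A A  =>  a a A A A   (applied A -> A A)
  Step 7: a a A A A  =>  a a A A A A   (applied A -> A A)
  Step 8: a a A A A A  =>  a a a A A A   (applied A -> a)
  Step 9: a a a A A A  =>  a a a a A A   (applied A -> a)
  Step 10: a a a a A A  =>  a a a a A A A   (applied A -> A A)
  Step 11: a a a a A A A  =>  a a a a a A A   (applied A -> a)
  Step 12: a a a a a A A  =>  a a a a a a A   (applied A -> a)
  Step 13: a a a a a a A  =>  a a a a a a a   (applied A -> a)
Final yield: a a a a a a a
Total rewrite steps: 13

13


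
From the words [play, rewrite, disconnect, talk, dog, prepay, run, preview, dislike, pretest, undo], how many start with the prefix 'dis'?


Checking each word for prefix 'dis':
  'play' -> no (count: 0)
  'rewrite' -> no (count: 0)
  'disconnect' -> YES, starts with 'dis' (count: 1)
  'talk' -> no (count: 1)
  'dog' -> no (count: 1)
  'prepay' -> no (count: 1)
  'run' -> no (count: 1)
  'preview' -> no (count: 1)
  'dislike' -> YES, starts with 'dis' (count: 2)
  'pretest' -> no (count: 2)
  'undo' -> no (count: 2)
Total with prefix 'dis': 2

2


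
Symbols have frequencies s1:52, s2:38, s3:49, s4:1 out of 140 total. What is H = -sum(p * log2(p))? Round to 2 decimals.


Computing entropy H = -sum(p_i * log2(p_i)):
  s1: p = 52/140 = 0.3714, -p*log2(p) = 0.5307
  s2: p = 38/140 = 0.2714, -p*log2(p) = 0.5107
  s3: p = 49/140 = 0.3500, -p*log2(p) = 0.5301
  s4: p = 1/140 = 0.0071, -p*log2(p) = 0.0509
H = sum of terms = 1.6224
Rounded to 2 decimals: 1.62

1.62


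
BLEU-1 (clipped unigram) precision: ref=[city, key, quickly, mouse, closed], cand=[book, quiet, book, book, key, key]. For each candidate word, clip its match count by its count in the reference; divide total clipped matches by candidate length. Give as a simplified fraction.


Reference word counts: {'city': 1, 'closed': 1, 'key': 1, 'mouse': 1, 'quickly': 1}
Checking each candidate word (with clipping):
  'book' -> not in reference -> no match (matches: 0)
  'quiet' -> not in reference -> no match (matches: 0)
  'book' -> not in reference -> no match (matches: 0)
  'book' -> not in reference -> no match (matches: 0)
  'key' -> in reference (ref count 1, used 1/1) -> match (matches: 1)
  'key' -> ref count 1 already used up (1/1) -> clipped, no match (matches: 1)
Clipped matches: 1, Candidate length: 6
Precision = 1/6

1/6


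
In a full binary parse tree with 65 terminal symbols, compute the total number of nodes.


Leaf nodes (terminals): 65
Internal nodes = n - 1 = 65 - 1 = 64
Total = leaves + internal = 65 + 64 = 129

129


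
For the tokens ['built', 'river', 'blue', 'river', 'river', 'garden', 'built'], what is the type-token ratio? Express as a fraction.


Tokens: 7
Unique types: ('blue', 'built', 'garden', 'river') = 4
TTR = 4/7
Already in lowest terms.

4/7


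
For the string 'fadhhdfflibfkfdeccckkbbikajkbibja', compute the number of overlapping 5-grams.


String 'fadhhdfflibfkfdeccckkbbikajkbibja' has length L = 33.
Number of overlapping n-grams = L - n + 1
Substituting: 33 - 5 + 1 = 29

29


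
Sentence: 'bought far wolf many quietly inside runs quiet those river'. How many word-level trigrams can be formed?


Word trigrams from [10] words:
  Trigram 1: (bought far wolf)
  Trigram 2: (far wolf many)
  Trigram 3: (wolf many quietly)
  Trigram 4: (many quietly inside)
  Trigram 5: (quietly inside runs)
  Trigram 6: (inside runs quiet)
  Trigram 7: (runs quiet those)
  Trigram 8: (quiet those river)
Total word trigrams: 10 - 2 = 8

8


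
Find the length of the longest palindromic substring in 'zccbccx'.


Scanning 'zccbccx' for palindromic substrings.
Substring at positions 1-5: 'ccbcc'.
Check: reverse('ccbcc') = 'ccbcc' -> palindrome confirmed.
Neighbouring characters ('z' / 'x') break symmetry, so it cannot extend further.
No longer palindromic substring exists; longest length = 5

5


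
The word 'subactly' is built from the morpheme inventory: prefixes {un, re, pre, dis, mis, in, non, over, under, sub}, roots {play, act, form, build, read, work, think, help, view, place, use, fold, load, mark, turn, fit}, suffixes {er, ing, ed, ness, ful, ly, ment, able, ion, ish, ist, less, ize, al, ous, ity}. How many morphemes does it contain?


Segmenting 'subactly' against the inventory:
  'sub' -> prefix (morpheme 1)
  'act' -> root (morpheme 2)
  'ly' -> suffix (morpheme 3)
Total morphemes: 3

3


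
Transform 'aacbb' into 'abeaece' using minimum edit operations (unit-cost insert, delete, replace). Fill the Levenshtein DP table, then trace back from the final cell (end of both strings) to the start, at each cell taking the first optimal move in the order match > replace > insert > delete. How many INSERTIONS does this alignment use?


Edit distance = 5. Backtracking from cell (5, 7) with preference match > replace > insert > delete,
then listing the resulting alignment 'aacbb' -> 'abeaece' left to right:
  Step 1: keep 'a'
  Step 2: insert 'b' [insertion #1]
  Step 3: insert 'e' [insertion #2]
  Step 4: keep 'a'
  Step 5: replace c->e
  Step 6: replace b->c
  Step 7: replace b->e
Total insertions: 2

2


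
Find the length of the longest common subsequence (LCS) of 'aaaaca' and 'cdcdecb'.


DP table for LCS of 'aaaaca' and 'cdcdecb':
       c  d  c  d  e  c  b
    0  0  0  0  0  0  0  0
  a 0  0  0  0  0  0  0  0
  a 0  0  0  0  0  0  0  0
  a 0  0  0  0  0  0  0  0
  a 0  0  0  0  0  0  0  0
  c 0  1  1  1  1  1  1  1
  a 0  1  1  1  1  1  1  1
LCS: 'c'
LCS length = 1

1


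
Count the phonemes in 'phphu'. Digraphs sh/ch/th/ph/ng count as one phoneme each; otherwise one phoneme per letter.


Parsing 'phphu' greedily, digraphs first:
  'ph' -> digraph (1 consonant phoneme) (phonemes so far: 1)
  'ph' -> digraph (1 consonant phoneme) (phonemes so far: 2)
  'u' -> vowel phoneme (phonemes so far: 3)
Total phonemes: 3

3


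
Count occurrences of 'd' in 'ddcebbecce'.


Scanning 'ddcebbecce' for 'd':
  Position 0: 'd' -> MATCH (count: 1)
  Position 1: 'd' -> MATCH (count: 2)
Total occurrences of 'd': 2

2


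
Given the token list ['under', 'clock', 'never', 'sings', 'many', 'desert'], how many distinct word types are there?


Listing all tokens and tracking unique types:
  Token 1: 'under' -> NEW (unique so far: 1)
  Token 2: 'clock' -> NEW (unique so far: 2)
  Token 3: 'never' -> NEW (unique so far: 3)
  Token 4: 'sings' -> NEW (unique so far: 4)
  Token 5: 'many' -> NEW (unique so far: 5)
  Token 6: 'desert' -> NEW (unique so far: 6)
Unique types: ('clock', 'desert', 'many', 'never', 'sings', 'under')
Vocabulary size: 6

6


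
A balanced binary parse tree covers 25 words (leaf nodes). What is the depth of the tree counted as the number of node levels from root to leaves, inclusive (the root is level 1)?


In a balanced binary tree with n leaves the deepest leaf is ceil(log2(n)) edges below the root,
so counting node levels inclusive of root and leaves gives ceil(log2(n)) + 1 levels.
log2(25) = 4.6439
ceil(4.6439) = 5
levels = 5 + 1 = 6

6


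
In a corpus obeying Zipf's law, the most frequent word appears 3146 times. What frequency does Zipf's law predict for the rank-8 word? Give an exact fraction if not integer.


Zipf's law: freq(rank) = f1 / rank
f1 = 3146, rank = 8
freq = 3146 / 8
GCD(3146, 8) = 2
Simplified: 1573/4

1573/4


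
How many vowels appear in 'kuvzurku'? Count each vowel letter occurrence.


Scanning each character of 'kuvzurku':
  Position 1: 'k' -> consonant (running count: 0)
  Position 2: 'u' -> vowel (running count: 1)
  Position 3: 'v' -> consonant (running count: 1)
  Position 4: 'z' -> consonant (running count: 1)
  Position 5: 'u' -> vowel (running count: 2)
  Position 6: 'r' -> consonant (running count: 2)
  Position 7: 'k' -> consonant (running count: 2)
  Position 8: 'u' -> vowel (running count: 3)
Total vowels: 3

3


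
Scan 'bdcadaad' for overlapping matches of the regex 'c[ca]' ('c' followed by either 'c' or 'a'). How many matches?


Pattern: c[ca] means 'c' followed by either 'c' or 'a'.
Scanning 'bdcadaad' position-by-position:
  Pos 0: window 'bd' -> no
  Pos 1: window 'dc' -> no
  Pos 2: window 'ca' -> MATCH
  Pos 3: window 'ad' -> no
  Pos 4: window 'da' -> no
  Pos 5: window 'aa' -> no
  Pos 6: window 'ad' -> no
  Pos 7: window 'd' -> no
Total matches: 1

1


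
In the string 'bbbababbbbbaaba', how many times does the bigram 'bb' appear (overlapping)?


Scanning 'bbbababbbbbaaba' for bigram 'bb':
  Position 0: 'bb' -> MATCH
  Position 1: 'bb' -> MATCH
  Position 2: 'ba' -> no
  Position 3: 'ab' -> no
  Position 4: 'ba' -> no
  Position 5: 'ab' -> no
  Position 6: 'bb' -> MATCH
  Position 7: 'bb' -> MATCH
  Position 8: 'bb' -> MATCH
  Position 9: 'bb' -> MATCH
  Position 10: 'ba' -> no
  Position 11: 'aa' -> no
  Position 12: 'ab' -> no
  Position 13: 'ba' -> no
Total matches: 6

6


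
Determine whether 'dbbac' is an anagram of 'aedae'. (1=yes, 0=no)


Sort characters of 'dbbac': 'abbcd'
Sort characters of 'aedae': 'aadee'
Sorted forms differ -> they are NOT anagrams
Result: 0

0


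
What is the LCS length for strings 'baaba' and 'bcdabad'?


DP table for LCS of 'baaba' and 'bcdabad':
       b  c  d  a  b  a  d
    0  0  0  0  0  0  0  0
  b 0  1  1  1  1  1  1  1
  a 0  1  1  1  2  2  2  2
  a 0  1  1  1  2  2  3  3
  b 0  1  1  1  2  3  3  3
  a 0  1  1  1  2  3  4  4
LCS: 'baba'
LCS length = 4

4


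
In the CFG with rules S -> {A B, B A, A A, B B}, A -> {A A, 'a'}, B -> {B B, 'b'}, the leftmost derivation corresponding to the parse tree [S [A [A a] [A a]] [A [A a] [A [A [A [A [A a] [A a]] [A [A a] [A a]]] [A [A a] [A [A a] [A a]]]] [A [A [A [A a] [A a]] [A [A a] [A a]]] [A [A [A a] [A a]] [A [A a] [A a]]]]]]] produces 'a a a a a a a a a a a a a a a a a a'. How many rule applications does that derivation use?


Every bracketed nonterminal node [X ...] in the tree is produced by exactly one rule application.
Reading the tree off as a leftmost derivation:
  Step 1: S  =>  A A   (applied S -> A A)
  Step 2: A A  =>  A A A   (applied A -> A A)
  Step 3: A A A  =>  a A A   (applied A -> a)
  Step 4: a A A  =>  a a A   (applied A -> a)
  Step 5: a a A  =>  a a A A   (applied A -> A A)
  Step 6: a a A A  =>  a a a A   (applied A -> a)
  Step 7: a a a A  =>  a a a A A   (applied A -> A A)
  Step 8: a a a A A  =>  a a a A A A   (applied A -> A A)
  Step 9: a a a A A A  =>  a a a A A A A   (applied A -> A A)
  Step 10: a a a A A A A  =>  a a a A A A A A   (applied A -> A A)
  Step 11: a a a A A A A A  =>  a a a a A A A A   (applied A -> a)
  Step 12: a a a a A A A A  =>  a a a a a A A A   (applied A -> a)
  Step 13: a a a a a A A A  =>  a a a a a A A A A   (applied A -> A A)
  Step 14: a a a a a A A A A  =>  a a a a a a A A A   (applied A -> a)
  Step 15: a a a a a a A A A  =>  a a a a a a a A A   (applied A -> a)
  Step 16: a a a a a a a A A  =>  a a a a a a a A A A   (applied A -> A A)
  Step 17: a a a a a a a A A A  =>  a a a a a a a a A A   (applied A -> a)
  Step 18: a a a a a a a a A A  =>  a a a a a a a a A A A   (applied A -> A A)
  Step 19: a a a a a a a a A A A  =>  a a a a a a a a a A A   (applied A -> a)
  Step 20: a a a a a a a a a A A  =>  a a a a a a a a a a A   (applied A -> a)
  Step 21: a a a a a a a a a a A  =>  a a a a a a a a a a A A   (applied A -> A A)
  Step 22: a a a a a a a a a a A A  =>  a a a a a a a a a a A A A   (applied A -> A A)
  Step 23: a a a a a a a a a a A A A  =>  a a a a a a a a a a A A A A   (applied A -> A A)
  Step 24: a a a a a a a a a a A A A A  =>  a a a a a a a a a a a A A A   (applied A -> a)
  Step 25: a a a a a a a a a a a A A A  =>  a a a a a a a a a a a a A A   (applied A -> a)
  Step 26: a a a a a a a a a a a a A A  =>  a a a a a a a a a a a a A A A   (applied A -> A A)
  Step 27: a a a a a a a a a a a a A A A  =>  a a a a a a a a a a a a a A A   (applied A -> a)
  Step 28: a a a a a a a a a a a a a A A  =>  a a a a a a a a a a a a a a A   (applied A -> a)
  Step 29: a a a a a a a a a a a a a a A  =>  a a a a a a a a a a a a a a A A   (applied A -> A A)
  Step 30: a a a a a a a a a a a a a a A A  =>  a a a a a a a a a a a a a a A A A   (applied A -> A A)
  Step 31: a a a a a a a a a a a a a a A A A  =>  a a a a a a a a a a a a a a a A A   (applied A -> a)
  Step 32: a a a a a a a a a a a a a a a A A  =>  a a a a a a a a a a a a a a a a A   (applied A -> a)
  Step 33: a a a a a a a a a a a a a a a a A  =>  a a a a a a a a a a a a a a a a A A   (applied A -> A A)
  Step 34: a a a a a a a a a a a a a a a a A A  =>  a a a a a a a a a a a a a a a a a A   (applied A -> a)
  Step 35: a a a a a a a a a a a a a a a a a A  =>  a a a a a a a a a a a a a a a a a a   (applied A -> a)
Final yield: a a a a a a a a a a a a a a a a a a
Total rewrite steps: 35

35


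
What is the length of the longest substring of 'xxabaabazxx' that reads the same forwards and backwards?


Scanning 'xxabaabazxx' for palindromic substrings.
Substring at positions 2-7: 'abaaba'.
Check: reverse('abaaba') = 'abaaba' -> palindrome confirmed.
Neighbouring characters ('x' / 'z') break symmetry, so it cannot extend further.
No longer palindromic substring exists; longest length = 6

6


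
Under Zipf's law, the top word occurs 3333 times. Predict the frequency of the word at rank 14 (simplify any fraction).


Zipf's law: freq(rank) = f1 / rank
f1 = 3333, rank = 14
freq = 3333 / 14
GCD(3333, 14) = 1
Simplified: 3333/14

3333/14


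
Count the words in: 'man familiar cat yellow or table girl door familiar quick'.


Counting words by splitting on spaces:
  Word 1: 'man'
  Word 2: 'familiar'
  Word 3: 'cat'
  Word 4: 'yellow'
  Word 5: 'or'
  Word 6: 'table'
  Word 7: 'girl'
  Word 8: 'door'
  Word 9: 'familiar'
  Word 10: 'quick'
Total words: 10

10


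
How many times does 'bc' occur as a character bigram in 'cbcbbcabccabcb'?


Scanning 'cbcbbcabccabcb' for bigram 'bc':
  Position 0: 'cb' -> no
  Position 1: 'bc' -> MATCH
  Position 2: 'cb' -> no
  Position 3: 'bb' -> no
  Position 4: 'bc' -> MATCH
  Position 5: 'ca' -> no
  Position 6: 'ab' -> no
  Position 7: 'bc' -> MATCH
  Position 8: 'cc' -> no
  Position 9: 'ca' -> no
  Position 10: 'ab' -> no
  Position 11: 'bc' -> MATCH
  Position 12: 'cb' -> no
Total matches: 4

4


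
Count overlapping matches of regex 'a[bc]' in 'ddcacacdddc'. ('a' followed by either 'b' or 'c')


Pattern: a[bc] means 'a' followed by either 'b' or 'c'.
Scanning 'ddcacacdddc' position-by-position:
  Pos 0: window 'dd' -> no
  Pos 1: window 'dc' -> no
  Pos 2: window 'ca' -> no
  Pos 3: window 'ac' -> MATCH
  Pos 4: window 'ca' -> no
  Pos 5: window 'ac' -> MATCH
  Pos 6: window 'cd' -> no
  Pos 7: window 'dd' -> no
  Pos 8: window 'dd' -> no
  Pos 9: window 'dc' -> no
  Pos 10: window 'c' -> no
Total matches: 2

2


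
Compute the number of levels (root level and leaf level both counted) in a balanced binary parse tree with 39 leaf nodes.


In a balanced binary tree with n leaves the deepest leaf is ceil(log2(n)) edges below the root,
so counting node levels inclusive of root and leaves gives ceil(log2(n)) + 1 levels.
log2(39) = 5.2854
ceil(5.2854) = 6
levels = 6 + 1 = 7

7


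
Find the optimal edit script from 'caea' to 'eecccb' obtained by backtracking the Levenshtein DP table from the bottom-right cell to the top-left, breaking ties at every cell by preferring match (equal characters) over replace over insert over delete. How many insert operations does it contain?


Edit distance = 5. Backtracking from cell (4, 6) with preference match > replace > insert > delete,
then listing the resulting alignment 'caea' -> 'eecccb' left to right:
  Step 1: insert 'e' [insertion #1]
  Step 2: insert 'e' [insertion #2]
  Step 3: keep 'c'
  Step 4: replace a->c
  Step 5: replace e->c
  Step 6: replace a->b
Total insertions: 2

2
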